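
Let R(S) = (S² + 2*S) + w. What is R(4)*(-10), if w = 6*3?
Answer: -420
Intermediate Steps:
w = 18
R(S) = 18 + S² + 2*S (R(S) = (S² + 2*S) + 18 = 18 + S² + 2*S)
R(4)*(-10) = (18 + 4² + 2*4)*(-10) = (18 + 16 + 8)*(-10) = 42*(-10) = -420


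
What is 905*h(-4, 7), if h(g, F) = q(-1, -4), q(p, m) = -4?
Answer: -3620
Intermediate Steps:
h(g, F) = -4
905*h(-4, 7) = 905*(-4) = -3620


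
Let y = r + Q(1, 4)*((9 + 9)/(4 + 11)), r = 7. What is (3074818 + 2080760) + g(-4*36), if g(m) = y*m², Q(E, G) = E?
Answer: 26628066/5 ≈ 5.3256e+6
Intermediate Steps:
y = 41/5 (y = 7 + 1*((9 + 9)/(4 + 11)) = 7 + 1*(18/15) = 7 + 1*(18*(1/15)) = 7 + 1*(6/5) = 7 + 6/5 = 41/5 ≈ 8.2000)
g(m) = 41*m²/5
(3074818 + 2080760) + g(-4*36) = (3074818 + 2080760) + 41*(-4*36)²/5 = 5155578 + (41/5)*(-144)² = 5155578 + (41/5)*20736 = 5155578 + 850176/5 = 26628066/5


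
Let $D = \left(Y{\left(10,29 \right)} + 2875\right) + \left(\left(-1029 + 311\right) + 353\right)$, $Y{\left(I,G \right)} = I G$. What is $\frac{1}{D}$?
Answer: $\frac{1}{2800} \approx 0.00035714$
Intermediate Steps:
$Y{\left(I,G \right)} = G I$
$D = 2800$ ($D = \left(29 \cdot 10 + 2875\right) + \left(\left(-1029 + 311\right) + 353\right) = \left(290 + 2875\right) + \left(-718 + 353\right) = 3165 - 365 = 2800$)
$\frac{1}{D} = \frac{1}{2800}$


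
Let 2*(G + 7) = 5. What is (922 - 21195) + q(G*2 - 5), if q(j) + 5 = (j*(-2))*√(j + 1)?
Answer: -20278 + 28*I*√13 ≈ -20278.0 + 100.96*I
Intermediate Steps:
G = -9/2 (G = -7 + (½)*5 = -7 + 5/2 = -9/2 ≈ -4.5000)
q(j) = -5 - 2*j*√(1 + j) (q(j) = -5 + (j*(-2))*√(j + 1) = -5 + (-2*j)*√(1 + j) = -5 - 2*j*√(1 + j))
(922 - 21195) + q(G*2 - 5) = (922 - 21195) + (-5 - 2*(-9/2*2 - 5)*√(1 + (-9/2*2 - 5))) = -20273 + (-5 - 2*(-9 - 5)*√(1 + (-9 - 5))) = -20273 + (-5 - 2*(-14)*√(1 - 14)) = -20273 + (-5 - 2*(-14)*√(-13)) = -20273 + (-5 - 2*(-14)*I*√13) = -20273 + (-5 + 28*I*√13) = -20278 + 28*I*√13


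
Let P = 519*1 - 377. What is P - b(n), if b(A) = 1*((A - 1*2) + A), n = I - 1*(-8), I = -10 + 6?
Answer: 136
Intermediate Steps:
I = -4
n = 4 (n = -4 - 1*(-8) = -4 + 8 = 4)
b(A) = -2 + 2*A (b(A) = 1*((A - 2) + A) = 1*((-2 + A) + A) = 1*(-2 + 2*A) = -2 + 2*A)
P = 142 (P = 519 - 377 = 142)
P - b(n) = 142 - (-2 + 2*4) = 142 - (-2 + 8) = 142 - 1*6 = 142 - 6 = 136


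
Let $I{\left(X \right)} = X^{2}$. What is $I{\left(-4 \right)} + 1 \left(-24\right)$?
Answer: $-8$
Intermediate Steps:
$I{\left(-4 \right)} + 1 \left(-24\right) = \left(-4\right)^{2} + 1 \left(-24\right) = 16 - 24 = -8$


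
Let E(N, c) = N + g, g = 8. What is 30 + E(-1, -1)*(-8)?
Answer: -26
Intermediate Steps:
E(N, c) = 8 + N (E(N, c) = N + 8 = 8 + N)
30 + E(-1, -1)*(-8) = 30 + (8 - 1)*(-8) = 30 + 7*(-8) = 30 - 56 = -26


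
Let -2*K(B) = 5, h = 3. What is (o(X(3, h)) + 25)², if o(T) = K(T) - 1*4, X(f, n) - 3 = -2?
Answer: 1369/4 ≈ 342.25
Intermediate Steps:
K(B) = -5/2 (K(B) = -½*5 = -5/2)
X(f, n) = 1 (X(f, n) = 3 - 2 = 1)
o(T) = -13/2 (o(T) = -5/2 - 1*4 = -5/2 - 4 = -13/2)
(o(X(3, h)) + 25)² = (-13/2 + 25)² = (37/2)² = 1369/4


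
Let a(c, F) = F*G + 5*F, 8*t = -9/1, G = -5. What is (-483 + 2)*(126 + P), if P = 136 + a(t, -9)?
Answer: -126022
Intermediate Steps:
t = -9/8 (t = (-9/1)/8 = (-9*1)/8 = (1/8)*(-9) = -9/8 ≈ -1.1250)
a(c, F) = 0 (a(c, F) = F*(-5) + 5*F = -5*F + 5*F = 0)
P = 136 (P = 136 + 0 = 136)
(-483 + 2)*(126 + P) = (-483 + 2)*(126 + 136) = -481*262 = -126022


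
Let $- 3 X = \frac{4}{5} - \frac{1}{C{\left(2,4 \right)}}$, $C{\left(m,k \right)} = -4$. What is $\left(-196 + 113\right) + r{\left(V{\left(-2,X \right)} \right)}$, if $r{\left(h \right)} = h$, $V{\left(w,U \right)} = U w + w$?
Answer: $- \frac{843}{10} \approx -84.3$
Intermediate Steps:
$X = - \frac{7}{20}$ ($X = - \frac{\frac{4}{5} - \frac{1}{-4}}{3} = - \frac{4 \cdot \frac{1}{5} - - \frac{1}{4}}{3} = - \frac{\frac{4}{5} + \frac{1}{4}}{3} = \left(- \frac{1}{3}\right) \frac{21}{20} = - \frac{7}{20} \approx -0.35$)
$V{\left(w,U \right)} = w + U w$
$\left(-196 + 113\right) + r{\left(V{\left(-2,X \right)} \right)} = \left(-196 + 113\right) - 2 \left(1 - \frac{7}{20}\right) = -83 - \frac{13}{10} = - \frac{843}{10}$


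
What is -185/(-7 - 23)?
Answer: 37/6 ≈ 6.1667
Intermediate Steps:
-185/(-7 - 23) = -185/(-30) = -185*(-1/30) = 37/6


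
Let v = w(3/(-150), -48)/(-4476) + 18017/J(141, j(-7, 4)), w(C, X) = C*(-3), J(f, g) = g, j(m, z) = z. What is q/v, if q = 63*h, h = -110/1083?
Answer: -57442000/40434051563 ≈ -0.0014206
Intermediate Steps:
h = -110/1083 (h = -110*1/1083 = -110/1083 ≈ -0.10157)
w(C, X) = -3*C
q = -2310/361 (q = 63*(-110/1083) = -2310/361 ≈ -6.3989)
v = 336017049/74600 (v = -9/(-150)/(-4476) + 18017/4 = -9*(-1)/150*(-1/4476) + 18017*(¼) = -3*(-1/50)*(-1/4476) + 18017/4 = (3/50)*(-1/4476) + 18017/4 = -1/74600 + 18017/4 = 336017049/74600 ≈ 4504.3)
q/v = -2310/(361*336017049/74600) = -2310/361*74600/336017049 = -57442000/40434051563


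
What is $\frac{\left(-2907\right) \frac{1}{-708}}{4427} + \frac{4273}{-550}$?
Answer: $- \frac{117467837}{15121700} \approx -7.7682$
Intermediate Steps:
$\frac{\left(-2907\right) \frac{1}{-708}}{4427} + \frac{4273}{-550} = \left(-2907\right) \left(- \frac{1}{708}\right) \frac{1}{4427} + 4273 \left(- \frac{1}{550}\right) = \frac{969}{236} \cdot \frac{1}{4427} - \frac{4273}{550} = \frac{51}{54988} - \frac{4273}{550} = - \frac{117467837}{15121700}$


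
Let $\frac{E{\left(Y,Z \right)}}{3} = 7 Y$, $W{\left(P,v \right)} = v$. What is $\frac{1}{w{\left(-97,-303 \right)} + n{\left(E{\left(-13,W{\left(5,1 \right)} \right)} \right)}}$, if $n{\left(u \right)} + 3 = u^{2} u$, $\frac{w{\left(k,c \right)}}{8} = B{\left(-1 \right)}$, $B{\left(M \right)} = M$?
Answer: $- \frac{1}{20346428} \approx -4.9149 \cdot 10^{-8}$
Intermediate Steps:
$w{\left(k,c \right)} = -8$ ($w{\left(k,c \right)} = 8 \left(-1\right) = -8$)
$E{\left(Y,Z \right)} = 21 Y$ ($E{\left(Y,Z \right)} = 3 \cdot 7 Y = 21 Y$)
$n{\left(u \right)} = -3 + u^{3}$ ($n{\left(u \right)} = -3 + u^{2} u = -3 + u^{3}$)
$\frac{1}{w{\left(-97,-303 \right)} + n{\left(E{\left(-13,W{\left(5,1 \right)} \right)} \right)}} = \frac{1}{-8 + \left(-3 + \left(21 \left(-13\right)\right)^{3}\right)} = \frac{1}{-8 + \left(-3 + \left(-273\right)^{3}\right)} = \frac{1}{-8 - 20346420} = \frac{1}{-20346428} = - \frac{1}{20346428}$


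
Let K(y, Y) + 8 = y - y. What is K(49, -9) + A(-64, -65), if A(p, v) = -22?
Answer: -30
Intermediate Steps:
K(y, Y) = -8 (K(y, Y) = -8 + (y - y) = -8 + 0 = -8)
K(49, -9) + A(-64, -65) = -8 - 22 = -30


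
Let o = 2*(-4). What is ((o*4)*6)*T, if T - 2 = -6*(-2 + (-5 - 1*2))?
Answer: -10752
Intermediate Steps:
o = -8
T = 56 (T = 2 - 6*(-2 + (-5 - 1*2)) = 2 - 6*(-2 + (-5 - 2)) = 2 - 6*(-2 - 7) = 2 - 6*(-9) = 2 + 54 = 56)
((o*4)*6)*T = (-8*4*6)*56 = -32*6*56 = -192*56 = -10752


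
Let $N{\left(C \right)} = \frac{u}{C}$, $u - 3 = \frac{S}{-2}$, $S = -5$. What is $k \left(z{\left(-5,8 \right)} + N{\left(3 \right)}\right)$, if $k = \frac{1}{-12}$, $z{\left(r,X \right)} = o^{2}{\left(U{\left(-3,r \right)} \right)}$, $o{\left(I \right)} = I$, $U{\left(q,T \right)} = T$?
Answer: $- \frac{161}{72} \approx -2.2361$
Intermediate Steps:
$u = \frac{11}{2}$ ($u = 3 - \frac{5}{-2} = 3 - - \frac{5}{2} = 3 + \frac{5}{2} = \frac{11}{2} \approx 5.5$)
$z{\left(r,X \right)} = r^{2}$
$N{\left(C \right)} = \frac{11}{2 C}$
$k = - \frac{1}{12} \approx -0.083333$
$k \left(z{\left(-5,8 \right)} + N{\left(3 \right)}\right) = - \frac{\left(-5\right)^{2} + \frac{11}{2 \cdot 3}}{12} = - \frac{25 + \frac{11}{2} \cdot \frac{1}{3}}{12} = - \frac{25 + \frac{11}{6}}{12} = \left(- \frac{1}{12}\right) \frac{161}{6} = - \frac{161}{72}$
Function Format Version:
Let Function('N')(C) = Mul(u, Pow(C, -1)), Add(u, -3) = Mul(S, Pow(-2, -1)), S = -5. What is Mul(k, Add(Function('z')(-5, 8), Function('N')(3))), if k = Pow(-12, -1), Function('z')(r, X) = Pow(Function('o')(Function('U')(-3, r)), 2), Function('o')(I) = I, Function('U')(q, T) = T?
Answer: Rational(-161, 72) ≈ -2.2361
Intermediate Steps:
u = Rational(11, 2) (u = Add(3, Mul(-5, Pow(-2, -1))) = Add(3, Mul(-5, Rational(-1, 2))) = Add(3, Rational(5, 2)) = Rational(11, 2) ≈ 5.5000)
Function('z')(r, X) = Pow(r, 2)
Function('N')(C) = Mul(Rational(11, 2), Pow(C, -1))
k = Rational(-1, 12) ≈ -0.083333
Mul(k, Add(Function('z')(-5, 8), Function('N')(3))) = Mul(Rational(-1, 12), Add(Pow(-5, 2), Mul(Rational(11, 2), Pow(3, -1)))) = Mul(Rational(-1, 12), Add(25, Mul(Rational(11, 2), Rational(1, 3)))) = Mul(Rational(-1, 12), Add(25, Rational(11, 6))) = Mul(Rational(-1, 12), Rational(161, 6)) = Rational(-161, 72)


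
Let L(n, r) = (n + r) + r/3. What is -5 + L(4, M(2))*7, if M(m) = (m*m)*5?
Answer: 629/3 ≈ 209.67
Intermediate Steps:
M(m) = 5*m² (M(m) = m²*5 = 5*m²)
L(n, r) = n + 4*r/3 (L(n, r) = (n + r) + r*(⅓) = (n + r) + r/3 = n + 4*r/3)
-5 + L(4, M(2))*7 = -5 + (4 + 4*(5*2²)/3)*7 = -5 + (4 + 4*(5*4)/3)*7 = -5 + (4 + (4/3)*20)*7 = -5 + (4 + 80/3)*7 = -5 + (92/3)*7 = -5 + 644/3 = 629/3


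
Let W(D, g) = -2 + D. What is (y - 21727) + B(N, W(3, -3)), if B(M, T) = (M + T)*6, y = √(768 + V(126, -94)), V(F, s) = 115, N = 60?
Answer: -21361 + √883 ≈ -21331.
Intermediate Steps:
y = √883 (y = √(768 + 115) = √883 ≈ 29.715)
B(M, T) = 6*M + 6*T
(y - 21727) + B(N, W(3, -3)) = (√883 - 21727) + (6*60 + 6*(-2 + 3)) = (-21727 + √883) + (360 + 6*1) = (-21727 + √883) + (360 + 6) = (-21727 + √883) + 366 = -21361 + √883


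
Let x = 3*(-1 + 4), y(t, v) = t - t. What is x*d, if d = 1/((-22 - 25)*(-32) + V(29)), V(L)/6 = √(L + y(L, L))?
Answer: 3384/565243 - 27*√29/1130486 ≈ 0.0058582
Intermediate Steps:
y(t, v) = 0
x = 9 (x = 3*3 = 9)
V(L) = 6*√L (V(L) = 6*√(L + 0) = 6*√L)
d = 1/(1504 + 6*√29) (d = 1/((-22 - 25)*(-32) + 6*√29) = 1/(-47*(-32) + 6*√29) = 1/(1504 + 6*√29) ≈ 0.00065091)
x*d = 9*(376/565243 - 3*√29/1130486) = 3384/565243 - 27*√29/1130486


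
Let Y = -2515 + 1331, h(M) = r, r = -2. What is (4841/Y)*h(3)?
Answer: 4841/592 ≈ 8.1774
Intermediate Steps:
h(M) = -2
Y = -1184
(4841/Y)*h(3) = (4841/(-1184))*(-2) = (4841*(-1/1184))*(-2) = -4841/1184*(-2) = 4841/592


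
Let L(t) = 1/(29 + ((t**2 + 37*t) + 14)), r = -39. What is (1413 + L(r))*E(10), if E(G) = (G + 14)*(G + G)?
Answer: 82067520/121 ≈ 6.7824e+5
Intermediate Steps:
E(G) = 2*G*(14 + G) (E(G) = (14 + G)*(2*G) = 2*G*(14 + G))
L(t) = 1/(43 + t**2 + 37*t) (L(t) = 1/(29 + (14 + t**2 + 37*t)) = 1/(43 + t**2 + 37*t))
(1413 + L(r))*E(10) = (1413 + 1/(43 + (-39)**2 + 37*(-39)))*(2*10*(14 + 10)) = (1413 + 1/(43 + 1521 - 1443))*(2*10*24) = (1413 + 1/121)*480 = (170974/121)*480 = 82067520/121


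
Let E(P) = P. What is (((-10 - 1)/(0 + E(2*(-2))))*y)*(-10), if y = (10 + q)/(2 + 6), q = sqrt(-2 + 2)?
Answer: -275/8 ≈ -34.375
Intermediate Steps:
q = 0 (q = sqrt(0) = 0)
y = 5/4 (y = (10 + 0)/(2 + 6) = 10/8 = 10*(1/8) = 5/4 ≈ 1.2500)
(((-10 - 1)/(0 + E(2*(-2))))*y)*(-10) = (((-10 - 1)/(0 + 2*(-2)))*(5/4))*(-10) = (-11/(0 - 4)*(5/4))*(-10) = (-11/(-4)*(5/4))*(-10) = (-11*(-1/4)*(5/4))*(-10) = ((11/4)*(5/4))*(-10) = (55/16)*(-10) = -275/8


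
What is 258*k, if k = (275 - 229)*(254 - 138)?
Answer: 1376688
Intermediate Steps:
k = 5336 (k = 46*116 = 5336)
258*k = 258*5336 = 1376688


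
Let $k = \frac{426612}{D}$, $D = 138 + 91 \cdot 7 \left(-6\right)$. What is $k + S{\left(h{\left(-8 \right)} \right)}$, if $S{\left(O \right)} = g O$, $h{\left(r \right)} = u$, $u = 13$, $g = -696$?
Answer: $- \frac{2813287}{307} \approx -9163.8$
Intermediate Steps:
$D = -3684$ ($D = 138 + 91 \left(-42\right) = 138 - 3822 = -3684$)
$h{\left(r \right)} = 13$
$S{\left(O \right)} = - 696 O$
$k = - \frac{35551}{307}$ ($k = \frac{426612}{-3684} = 426612 \left(- \frac{1}{3684}\right) = - \frac{35551}{307} \approx -115.8$)
$k + S{\left(h{\left(-8 \right)} \right)} = - \frac{35551}{307} - 9048 = - \frac{2813287}{307}$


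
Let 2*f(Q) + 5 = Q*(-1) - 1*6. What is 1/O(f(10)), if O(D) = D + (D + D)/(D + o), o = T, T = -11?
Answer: -86/819 ≈ -0.10501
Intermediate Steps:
f(Q) = -11/2 - Q/2 (f(Q) = -5/2 + (Q*(-1) - 1*6)/2 = -5/2 + (-Q - 6)/2 = -5/2 + (-6 - Q)/2 = -5/2 + (-3 - Q/2) = -11/2 - Q/2)
o = -11
O(D) = D + 2*D/(-11 + D) (O(D) = D + (D + D)/(D - 11) = D + (2*D)/(-11 + D) = D + 2*D/(-11 + D))
1/O(f(10)) = 1/((-11/2 - ½*10)*(-9 + (-11/2 - ½*10))/(-11 + (-11/2 - ½*10))) = 1/((-11/2 - 5)*(-9 + (-11/2 - 5))/(-11 + (-11/2 - 5))) = 1/(-21*(-9 - 21/2)/(2*(-11 - 21/2))) = 1/(-21/2*(-39/2)/(-43/2)) = 1/(-21/2*(-2/43)*(-39/2)) = 1/(-819/86) = -86/819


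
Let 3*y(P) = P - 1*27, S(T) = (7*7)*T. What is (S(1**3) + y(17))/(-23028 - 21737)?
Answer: -137/134295 ≈ -0.0010201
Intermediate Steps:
S(T) = 49*T
y(P) = -9 + P/3 (y(P) = (P - 1*27)/3 = (P - 27)/3 = (-27 + P)/3 = -9 + P/3)
(S(1**3) + y(17))/(-23028 - 21737) = (49*1**3 + (-9 + (1/3)*17))/(-23028 - 21737) = (49*1 + (-9 + 17/3))/(-44765) = (49 - 10/3)*(-1/44765) = (137/3)*(-1/44765) = -137/134295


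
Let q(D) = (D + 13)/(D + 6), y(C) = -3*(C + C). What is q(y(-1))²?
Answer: 361/144 ≈ 2.5069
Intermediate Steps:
y(C) = -6*C
q(D) = (13 + D)/(6 + D)
q(y(-1))² = ((13 - 6*(-1))/(6 - 6*(-1)))² = ((13 + 6)/(6 + 6))² = (19/12)² = 361/144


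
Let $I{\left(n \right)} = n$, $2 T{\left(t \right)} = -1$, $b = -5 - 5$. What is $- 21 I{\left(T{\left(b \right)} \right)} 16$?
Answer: $168$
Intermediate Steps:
$b = -10$
$T{\left(t \right)} = - \frac{1}{2}$ ($T{\left(t \right)} = \frac{1}{2} \left(-1\right) = - \frac{1}{2}$)
$- 21 I{\left(T{\left(b \right)} \right)} 16 = \left(-21\right) \left(- \frac{1}{2}\right) 16 = \frac{21}{2} \cdot 16 = 168$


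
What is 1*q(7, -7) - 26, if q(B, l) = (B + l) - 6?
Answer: -32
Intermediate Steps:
q(B, l) = -6 + B + l
1*q(7, -7) - 26 = 1*(-6 + 7 - 7) - 26 = 1*(-6) - 26 = -6 - 26 = -32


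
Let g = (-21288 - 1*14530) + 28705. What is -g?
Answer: 7113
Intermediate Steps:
g = -7113 (g = (-21288 - 14530) + 28705 = -35818 + 28705 = -7113)
-g = -1*(-7113) = 7113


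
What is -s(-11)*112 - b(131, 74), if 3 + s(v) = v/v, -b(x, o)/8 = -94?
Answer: -528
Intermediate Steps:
b(x, o) = 752 (b(x, o) = -8*(-94) = 752)
s(v) = -2 (s(v) = -3 + v/v = -3 + 1 = -2)
-s(-11)*112 - b(131, 74) = -(-2)*112 - 1*752 = -1*(-224) - 752 = 224 - 752 = -528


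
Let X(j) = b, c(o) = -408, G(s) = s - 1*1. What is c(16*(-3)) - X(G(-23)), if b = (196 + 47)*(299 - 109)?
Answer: -46578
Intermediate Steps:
G(s) = -1 + s (G(s) = s - 1 = -1 + s)
b = 46170 (b = 243*190 = 46170)
X(j) = 46170
c(16*(-3)) - X(G(-23)) = -408 - 1*46170 = -408 - 46170 = -46578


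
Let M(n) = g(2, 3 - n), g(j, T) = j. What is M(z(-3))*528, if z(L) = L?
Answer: 1056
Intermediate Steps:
M(n) = 2
M(z(-3))*528 = 2*528 = 1056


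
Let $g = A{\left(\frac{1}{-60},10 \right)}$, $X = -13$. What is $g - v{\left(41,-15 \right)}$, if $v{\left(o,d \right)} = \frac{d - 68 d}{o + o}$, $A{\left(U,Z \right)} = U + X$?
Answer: $- \frac{62171}{2460} \approx -25.273$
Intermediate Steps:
$A{\left(U,Z \right)} = -13 + U$ ($A{\left(U,Z \right)} = U - 13 = -13 + U$)
$v{\left(o,d \right)} = - \frac{67 d}{2 o}$ ($v{\left(o,d \right)} = \frac{\left(-67\right) d}{2 o} = - 67 d \frac{1}{2 o} = - \frac{67 d}{2 o}$)
$g = - \frac{781}{60}$ ($g = -13 + \frac{1}{-60} = -13 - \frac{1}{60} = - \frac{781}{60} \approx -13.017$)
$g - v{\left(41,-15 \right)} = - \frac{781}{60} - \left(- \frac{67}{2}\right) \left(-15\right) \frac{1}{41} = - \frac{781}{60} - \frac{1005}{82} = - \frac{62171}{2460}$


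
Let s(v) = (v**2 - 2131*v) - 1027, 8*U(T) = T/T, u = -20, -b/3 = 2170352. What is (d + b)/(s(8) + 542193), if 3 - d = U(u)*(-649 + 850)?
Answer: -52088625/4193456 ≈ -12.421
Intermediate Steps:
b = -6511056 (b = -3*2170352 = -6511056)
U(T) = 1/8 (U(T) = (T/T)/8 = (1/8)*1 = 1/8)
s(v) = -1027 + v**2 - 2131*v
d = -177/8 (d = 3 - (-649 + 850)/8 = 3 - 201/8 = -177/8 ≈ -22.125)
(d + b)/(s(8) + 542193) = (-177/8 - 6511056)/((-1027 + 8**2 - 2131*8) + 542193) = -52088625/(8*((-1027 + 64 - 17048) + 542193)) = -52088625/(8*(-18011 + 542193)) = -52088625/8/524182 = -52088625/8*1/524182 = -52088625/4193456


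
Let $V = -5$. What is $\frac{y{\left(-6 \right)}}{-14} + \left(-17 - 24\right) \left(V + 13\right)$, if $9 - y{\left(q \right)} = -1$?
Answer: $- \frac{2301}{7} \approx -328.71$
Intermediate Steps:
$y{\left(q \right)} = 10$ ($y{\left(q \right)} = 9 - -1 = 9 + 1 = 10$)
$\frac{y{\left(-6 \right)}}{-14} + \left(-17 - 24\right) \left(V + 13\right) = \frac{1}{-14} \cdot 10 + \left(-17 - 24\right) \left(-5 + 13\right) = \left(- \frac{1}{14}\right) 10 - 328 = - \frac{5}{7} - 328 = - \frac{2301}{7}$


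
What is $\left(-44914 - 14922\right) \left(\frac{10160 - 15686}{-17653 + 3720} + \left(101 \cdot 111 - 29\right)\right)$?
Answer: $- \frac{9322708009552}{13933} \approx -6.6911 \cdot 10^{8}$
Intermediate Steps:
$\left(-44914 - 14922\right) \left(\frac{10160 - 15686}{-17653 + 3720} + \left(101 \cdot 111 - 29\right)\right) = - 59836 \left(\frac{10160 - 15686}{-13933} + \left(11211 - 29\right)\right) = - 59836 \left(\left(10160 - 15686\right) \left(- \frac{1}{13933}\right) + 11182\right) = - 59836 \left(\left(-5526\right) \left(- \frac{1}{13933}\right) + 11182\right) = - 59836 \left(\frac{5526}{13933} + 11182\right) = \left(-59836\right) \frac{155804332}{13933} = - \frac{9322708009552}{13933}$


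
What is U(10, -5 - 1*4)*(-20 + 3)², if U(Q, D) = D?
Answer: -2601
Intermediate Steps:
U(10, -5 - 1*4)*(-20 + 3)² = (-5 - 1*4)*(-20 + 3)² = (-5 - 4)*(-17)² = -9*289 = -2601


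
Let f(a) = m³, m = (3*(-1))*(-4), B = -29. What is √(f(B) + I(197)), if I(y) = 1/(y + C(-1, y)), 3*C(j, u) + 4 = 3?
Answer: √601518570/590 ≈ 41.569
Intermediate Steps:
C(j, u) = -⅓ (C(j, u) = -4/3 + (⅓)*3 = -4/3 + 1 = -⅓)
m = 12 (m = -3*(-4) = 12)
I(y) = 1/(-⅓ + y) (I(y) = 1/(y - ⅓) = 1/(-⅓ + y))
f(a) = 1728 (f(a) = 12³ = 1728)
√(f(B) + I(197)) = √(1728 + 3/(-1 + 3*197)) = √(1728 + 3/(-1 + 591)) = √(1728 + 3/590) = √(1019523/590) = √601518570/590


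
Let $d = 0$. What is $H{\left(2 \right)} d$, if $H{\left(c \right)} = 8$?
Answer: $0$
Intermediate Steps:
$H{\left(2 \right)} d = 8 \cdot 0 = 0$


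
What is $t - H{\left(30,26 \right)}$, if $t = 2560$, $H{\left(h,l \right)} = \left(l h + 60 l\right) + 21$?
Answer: $199$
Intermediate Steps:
$H{\left(h,l \right)} = 21 + 60 l + h l$ ($H{\left(h,l \right)} = \left(h l + 60 l\right) + 21 = \left(60 l + h l\right) + 21 = 21 + 60 l + h l$)
$t - H{\left(30,26 \right)} = 2560 - \left(21 + 60 \cdot 26 + 30 \cdot 26\right) = 2560 - \left(21 + 1560 + 780\right) = 2560 - 2361 = 199$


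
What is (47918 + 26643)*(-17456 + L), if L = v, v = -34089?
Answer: -3843246745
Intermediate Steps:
L = -34089
(47918 + 26643)*(-17456 + L) = (47918 + 26643)*(-17456 - 34089) = 74561*(-51545) = -3843246745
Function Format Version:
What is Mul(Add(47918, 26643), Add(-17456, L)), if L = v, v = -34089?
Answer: -3843246745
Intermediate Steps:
L = -34089
Mul(Add(47918, 26643), Add(-17456, L)) = Mul(Add(47918, 26643), Add(-17456, -34089)) = Mul(74561, -51545) = -3843246745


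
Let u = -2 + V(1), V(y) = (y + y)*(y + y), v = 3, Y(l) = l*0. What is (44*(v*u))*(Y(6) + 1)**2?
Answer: 264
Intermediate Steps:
Y(l) = 0
V(y) = 4*y**2 (V(y) = (2*y)*(2*y) = 4*y**2)
u = 2 (u = -2 + 4*1**2 = -2 + 4*1 = -2 + 4 = 2)
(44*(v*u))*(Y(6) + 1)**2 = (44*(3*2))*(0 + 1)**2 = (44*6)*1**2 = 264*1 = 264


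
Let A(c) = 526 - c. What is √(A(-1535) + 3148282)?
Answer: √3150343 ≈ 1774.9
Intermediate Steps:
√(A(-1535) + 3148282) = √((526 - 1*(-1535)) + 3148282) = √((526 + 1535) + 3148282) = √(2061 + 3148282) = √3150343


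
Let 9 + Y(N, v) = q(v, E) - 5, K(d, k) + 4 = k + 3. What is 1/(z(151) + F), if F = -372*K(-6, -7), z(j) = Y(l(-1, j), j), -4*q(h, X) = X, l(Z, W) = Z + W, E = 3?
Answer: 4/11845 ≈ 0.00033770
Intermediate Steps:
l(Z, W) = W + Z
K(d, k) = -1 + k (K(d, k) = -4 + (k + 3) = -4 + (3 + k) = -1 + k)
q(h, X) = -X/4
Y(N, v) = -59/4 (Y(N, v) = -9 + (-1/4*3 - 5) = -9 + (-3/4 - 5) = -9 - 23/4 = -59/4)
z(j) = -59/4
F = 2976 (F = -372*(-1 - 7) = -372*(-8) = 2976)
1/(z(151) + F) = 1/(-59/4 + 2976) = 1/(11845/4) = 4/11845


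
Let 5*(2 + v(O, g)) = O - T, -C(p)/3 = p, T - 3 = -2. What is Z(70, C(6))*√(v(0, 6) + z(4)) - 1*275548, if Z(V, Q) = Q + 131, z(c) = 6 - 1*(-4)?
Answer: -275548 + 113*√195/5 ≈ -2.7523e+5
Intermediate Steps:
T = 1 (T = 3 - 2 = 1)
C(p) = -3*p
z(c) = 10 (z(c) = 6 + 4 = 10)
v(O, g) = -11/5 + O/5 (v(O, g) = -2 + (O - 1*1)/5 = -2 + (O - 1)/5 = -2 + (-1 + O)/5 = -2 + (-⅕ + O/5) = -11/5 + O/5)
Z(V, Q) = 131 + Q
Z(70, C(6))*√(v(0, 6) + z(4)) - 1*275548 = (131 - 3*6)*√((-11/5 + (⅕)*0) + 10) - 1*275548 = (131 - 18)*√((-11/5 + 0) + 10) - 275548 = 113*√(-11/5 + 10) - 275548 = 113*√(39/5) - 275548 = 113*(√195/5) - 275548 = 113*√195/5 - 275548 = -275548 + 113*√195/5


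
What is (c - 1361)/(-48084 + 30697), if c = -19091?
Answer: 20452/17387 ≈ 1.1763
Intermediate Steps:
(c - 1361)/(-48084 + 30697) = (-19091 - 1361)/(-48084 + 30697) = -20452/(-17387) = -20452*(-1/17387) = 20452/17387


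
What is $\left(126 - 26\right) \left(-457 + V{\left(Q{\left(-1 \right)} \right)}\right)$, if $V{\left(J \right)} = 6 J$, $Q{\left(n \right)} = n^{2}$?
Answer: $-45100$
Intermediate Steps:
$\left(126 - 26\right) \left(-457 + V{\left(Q{\left(-1 \right)} \right)}\right) = \left(126 - 26\right) \left(-457 + 6 \left(-1\right)^{2}\right) = 100 \left(-457 + 6 \cdot 1\right) = 100 \left(-457 + 6\right) = 100 \left(-451\right) = -45100$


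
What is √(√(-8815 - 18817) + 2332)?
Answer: 2*√(583 + I*√1727) ≈ 48.321 + 1.72*I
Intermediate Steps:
√(√(-8815 - 18817) + 2332) = √(√(-27632) + 2332) = √(4*I*√1727 + 2332) = √(2332 + 4*I*√1727)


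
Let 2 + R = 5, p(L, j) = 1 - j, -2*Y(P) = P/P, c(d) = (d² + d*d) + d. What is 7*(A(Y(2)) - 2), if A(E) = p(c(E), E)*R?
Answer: 35/2 ≈ 17.500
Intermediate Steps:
c(d) = d + 2*d² (c(d) = (d² + d²) + d = 2*d² + d = d + 2*d²)
Y(P) = -½ (Y(P) = -P/(2*P) = -½*1 = -½)
R = 3 (R = -2 + 5 = 3)
A(E) = 3 - 3*E (A(E) = (1 - E)*3 = 3 - 3*E)
7*(A(Y(2)) - 2) = 7*((3 - 3*(-½)) - 2) = 7*((3 + 3/2) - 2) = 7*(9/2 - 2) = 7*(5/2) = 35/2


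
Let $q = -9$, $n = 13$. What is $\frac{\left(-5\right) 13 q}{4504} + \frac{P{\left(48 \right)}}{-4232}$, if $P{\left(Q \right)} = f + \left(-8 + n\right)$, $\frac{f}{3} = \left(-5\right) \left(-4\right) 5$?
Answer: $\frac{68875}{1191308} \approx 0.057815$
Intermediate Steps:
$f = 300$ ($f = 3 \left(-5\right) \left(-4\right) 5 = 3 \cdot 20 \cdot 5 = 3 \cdot 100 = 300$)
$P{\left(Q \right)} = 305$ ($P{\left(Q \right)} = 300 + \left(-8 + 13\right) = 300 + 5 = 305$)
$\frac{\left(-5\right) 13 q}{4504} + \frac{P{\left(48 \right)}}{-4232} = \frac{\left(-5\right) 13 \left(-9\right)}{4504} + \frac{305}{-4232} = \left(-65\right) \left(-9\right) \frac{1}{4504} + 305 \left(- \frac{1}{4232}\right) = 585 \cdot \frac{1}{4504} - \frac{305}{4232} = \frac{585}{4504} - \frac{305}{4232} = \frac{68875}{1191308}$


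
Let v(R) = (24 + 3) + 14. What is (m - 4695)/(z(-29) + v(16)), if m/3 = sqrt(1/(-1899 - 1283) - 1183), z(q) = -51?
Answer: 939/2 - 3*I*sqrt(11978024874)/31820 ≈ 469.5 - 10.318*I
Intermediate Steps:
v(R) = 41 (v(R) = 27 + 14 = 41)
m = 3*I*sqrt(11978024874)/3182 (m = 3*sqrt(1/(-1899 - 1283) - 1183) = 3*sqrt(1/(-3182) - 1183) = 3*sqrt(-1/3182 - 1183) = 3*sqrt(-3764307/3182) = 3*(I*sqrt(11978024874)/3182) = 3*I*sqrt(11978024874)/3182 ≈ 103.18*I)
(m - 4695)/(z(-29) + v(16)) = (3*I*sqrt(11978024874)/3182 - 4695)/(-51 + 41) = (-4695 + 3*I*sqrt(11978024874)/3182)/(-10) = (-4695 + 3*I*sqrt(11978024874)/3182)*(-1/10) = 939/2 - 3*I*sqrt(11978024874)/31820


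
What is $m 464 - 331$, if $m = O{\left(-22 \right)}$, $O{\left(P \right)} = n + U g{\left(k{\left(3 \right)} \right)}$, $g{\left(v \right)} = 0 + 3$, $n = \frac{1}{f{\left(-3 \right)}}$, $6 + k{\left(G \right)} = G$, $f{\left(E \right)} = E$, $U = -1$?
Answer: $- \frac{5633}{3} \approx -1877.7$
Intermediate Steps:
$k{\left(G \right)} = -6 + G$
$n = - \frac{1}{3}$ ($n = \frac{1}{-3} = - \frac{1}{3} \approx -0.33333$)
$g{\left(v \right)} = 3$
$O{\left(P \right)} = - \frac{10}{3}$ ($O{\left(P \right)} = - \frac{1}{3} - 3 = - \frac{10}{3}$)
$m = - \frac{10}{3} \approx -3.3333$
$m 464 - 331 = \left(- \frac{10}{3}\right) 464 - 331 = - \frac{4640}{3} - 331 = - \frac{5633}{3}$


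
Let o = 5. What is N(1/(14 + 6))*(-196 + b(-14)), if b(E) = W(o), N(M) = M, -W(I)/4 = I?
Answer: -54/5 ≈ -10.800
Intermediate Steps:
W(I) = -4*I
b(E) = -20 (b(E) = -4*5 = -20)
N(1/(14 + 6))*(-196 + b(-14)) = (-196 - 20)/(14 + 6) = -216/20 = (1/20)*(-216) = -54/5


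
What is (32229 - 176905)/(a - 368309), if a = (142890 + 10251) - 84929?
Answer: 20668/42871 ≈ 0.48210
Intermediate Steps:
a = 68212 (a = 153141 - 84929 = 68212)
(32229 - 176905)/(a - 368309) = (32229 - 176905)/(68212 - 368309) = -144676/(-300097) = -144676*(-1/300097) = 20668/42871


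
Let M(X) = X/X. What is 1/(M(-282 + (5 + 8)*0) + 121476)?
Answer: 1/121477 ≈ 8.2320e-6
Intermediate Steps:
M(X) = 1
1/(M(-282 + (5 + 8)*0) + 121476) = 1/(1 + 121476) = 1/121477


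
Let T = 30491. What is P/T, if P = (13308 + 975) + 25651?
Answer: 39934/30491 ≈ 1.3097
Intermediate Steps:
P = 39934 (P = 14283 + 25651 = 39934)
P/T = 39934/30491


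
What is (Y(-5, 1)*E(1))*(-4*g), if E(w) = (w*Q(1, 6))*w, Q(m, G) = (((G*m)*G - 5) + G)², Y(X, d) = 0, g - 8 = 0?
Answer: 0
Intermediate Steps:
g = 8 (g = 8 + 0 = 8)
Q(m, G) = (-5 + G + m*G²)² (Q(m, G) = ((m*G² - 5) + G)² = ((-5 + m*G²) + G)² = (-5 + G + m*G²)²)
E(w) = 1369*w² (E(w) = (w*(-5 + 6 + 1*6²)²)*w = (w*(-5 + 6 + 1*36)²)*w = (w*(-5 + 6 + 36)²)*w = (w*37²)*w = (w*1369)*w = (1369*w)*w = 1369*w²)
(Y(-5, 1)*E(1))*(-4*g) = (0*(1369*1²))*(-4*8) = (0*(1369*1))*(-32) = (0*1369)*(-32) = 0*(-32) = 0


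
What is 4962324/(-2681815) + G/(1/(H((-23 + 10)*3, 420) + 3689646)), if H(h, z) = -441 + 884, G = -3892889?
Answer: -38524559099671216939/2681815 ≈ -1.4365e+13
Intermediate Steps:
H(h, z) = 443
4962324/(-2681815) + G/(1/(H((-23 + 10)*3, 420) + 3689646)) = 4962324/(-2681815) - 3892889/(1/(443 + 3689646)) = 4962324*(-1/2681815) - 3892889/(1/3690089) = -4962324/2681815 - 3892889/1/3690089 = -4962324/2681815 - 3892889*3690089 = -4962324/2681815 - 14365106877121 = -38524559099671216939/2681815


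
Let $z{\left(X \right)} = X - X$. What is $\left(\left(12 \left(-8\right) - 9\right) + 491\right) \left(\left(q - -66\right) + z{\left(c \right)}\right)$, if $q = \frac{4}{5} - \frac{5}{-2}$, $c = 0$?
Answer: $\frac{133749}{5} \approx 26750.0$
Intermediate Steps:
$q = \frac{33}{10}$ ($q = 4 \cdot \frac{1}{5} - - \frac{5}{2} = \frac{4}{5} + \frac{5}{2} = \frac{33}{10} \approx 3.3$)
$z{\left(X \right)} = 0$
$\left(\left(12 \left(-8\right) - 9\right) + 491\right) \left(\left(q - -66\right) + z{\left(c \right)}\right) = \left(\left(12 \left(-8\right) - 9\right) + 491\right) \left(\left(\frac{33}{10} - -66\right) + 0\right) = \left(\left(-96 - 9\right) + 491\right) \left(\left(\frac{33}{10} + 66\right) + 0\right) = \left(-105 + 491\right) \left(\frac{693}{10} + 0\right) = 386 \cdot \frac{693}{10} = \frac{133749}{5}$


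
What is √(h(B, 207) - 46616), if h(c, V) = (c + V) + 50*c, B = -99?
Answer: I*√51458 ≈ 226.84*I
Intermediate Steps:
h(c, V) = V + 51*c (h(c, V) = (V + c) + 50*c = V + 51*c)
√(h(B, 207) - 46616) = √((207 + 51*(-99)) - 46616) = √((207 - 5049) - 46616) = √(-4842 - 46616) = √(-51458) = I*√51458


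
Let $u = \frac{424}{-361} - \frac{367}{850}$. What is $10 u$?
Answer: $- \frac{492887}{30685} \approx -16.063$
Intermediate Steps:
$u = - \frac{492887}{306850}$ ($u = 424 \left(- \frac{1}{361}\right) - \frac{367}{850} = - \frac{424}{361} - \frac{367}{850} = - \frac{492887}{306850} \approx -1.6063$)
$10 u = 10 \left(- \frac{492887}{306850}\right) = - \frac{492887}{30685}$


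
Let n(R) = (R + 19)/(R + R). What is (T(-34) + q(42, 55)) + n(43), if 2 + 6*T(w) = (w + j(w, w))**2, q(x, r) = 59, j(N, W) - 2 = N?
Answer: 101315/129 ≈ 785.39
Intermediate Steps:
j(N, W) = 2 + N
n(R) = (19 + R)/(2*R) (n(R) = (19 + R)/((2*R)) = (19 + R)*(1/(2*R)) = (19 + R)/(2*R))
T(w) = -1/3 + (2 + 2*w)**2/6 (T(w) = -1/3 + (w + (2 + w))**2/6 = -1/3 + (2 + 2*w)**2/6)
(T(-34) + q(42, 55)) + n(43) = ((-1/3 + 2*(1 - 34)**2/3) + 59) + (1/2)*(19 + 43)/43 = ((-1/3 + (2/3)*(-33)**2) + 59) + (1/2)*(1/43)*62 = ((-1/3 + (2/3)*1089) + 59) + 31/43 = ((-1/3 + 726) + 59) + 31/43 = (2177/3 + 59) + 31/43 = 2354/3 + 31/43 = 101315/129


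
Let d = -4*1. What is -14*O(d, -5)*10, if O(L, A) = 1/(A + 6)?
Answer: -140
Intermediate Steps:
d = -4
O(L, A) = 1/(6 + A)
-14*O(d, -5)*10 = -14/(6 - 5)*10 = -14/1*10 = -14*1*10 = -14*10 = -140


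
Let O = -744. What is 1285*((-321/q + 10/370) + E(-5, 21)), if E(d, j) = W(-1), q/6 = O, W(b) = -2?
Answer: -134494525/55056 ≈ -2442.9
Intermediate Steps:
q = -4464 (q = 6*(-744) = -4464)
E(d, j) = -2
1285*((-321/q + 10/370) + E(-5, 21)) = 1285*((-321/(-4464) + 10/370) - 2) = 1285*((-321*(-1/4464) + 10*(1/370)) - 2) = 1285*((107/1488 + 1/37) - 2) = 1285*(5447/55056 - 2) = 1285*(-104665/55056) = -134494525/55056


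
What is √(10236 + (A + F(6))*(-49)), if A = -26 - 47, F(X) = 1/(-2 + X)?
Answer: √55203/2 ≈ 117.48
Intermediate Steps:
A = -73
√(10236 + (A + F(6))*(-49)) = √(10236 + (-73 + 1/(-2 + 6))*(-49)) = √(10236 + (-73 + 1/4)*(-49)) = √(10236 + (-73 + ¼)*(-49)) = √(10236 - 291/4*(-49)) = √(10236 + 14259/4) = √(55203/4) = √55203/2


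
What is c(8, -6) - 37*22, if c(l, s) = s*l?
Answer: -862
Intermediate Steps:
c(l, s) = l*s
c(8, -6) - 37*22 = 8*(-6) - 37*22 = -48 - 814 = -862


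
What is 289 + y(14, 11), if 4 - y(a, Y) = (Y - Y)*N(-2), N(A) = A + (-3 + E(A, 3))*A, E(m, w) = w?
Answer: 293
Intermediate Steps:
N(A) = A (N(A) = A + (-3 + 3)*A = A + 0*A = A + 0 = A)
y(a, Y) = 4 (y(a, Y) = 4 - (Y - Y)*(-2) = 4 - 0*(-2) = 4 - 1*0 = 4 + 0 = 4)
289 + y(14, 11) = 289 + 4 = 293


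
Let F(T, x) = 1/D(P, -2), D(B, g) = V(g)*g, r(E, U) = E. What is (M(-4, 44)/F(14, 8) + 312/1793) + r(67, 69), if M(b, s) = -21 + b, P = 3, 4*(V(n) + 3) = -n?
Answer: -103682/1793 ≈ -57.826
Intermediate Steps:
V(n) = -3 - n/4 (V(n) = -3 + (-n)/4 = -3 - n/4)
D(B, g) = g*(-3 - g/4) (D(B, g) = (-3 - g/4)*g = g*(-3 - g/4))
F(T, x) = ⅕ (F(T, x) = 1/(-¼*(-2)*(12 - 2)) = 1/(-¼*(-2)*10) = 1/5 = ⅕)
(M(-4, 44)/F(14, 8) + 312/1793) + r(67, 69) = ((-21 - 4)/(⅕) + 312/1793) + 67 = (-25*5 + 312*(1/1793)) + 67 = (-125 + 312/1793) + 67 = -223813/1793 + 67 = -103682/1793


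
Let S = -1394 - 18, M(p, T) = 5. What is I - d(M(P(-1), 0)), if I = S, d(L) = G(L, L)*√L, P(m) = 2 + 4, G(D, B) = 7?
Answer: -1412 - 7*√5 ≈ -1427.7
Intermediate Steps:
P(m) = 6
S = -1412
d(L) = 7*√L
I = -1412
I - d(M(P(-1), 0)) = -1412 - 7*√5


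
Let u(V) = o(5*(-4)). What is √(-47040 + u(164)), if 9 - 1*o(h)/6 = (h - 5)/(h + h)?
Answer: I*√187959/2 ≈ 216.77*I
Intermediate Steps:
o(h) = 54 - 3*(-5 + h)/h (o(h) = 54 - 6*(h - 5)/(h + h) = 54 - 6*(-5 + h)/(2*h) = 54 - 6*(-5 + h)*1/(2*h) = 54 - 3*(-5 + h)/h)
u(V) = 201/4 (u(V) = 51 + 15/((5*(-4))) = 51 + 15/(-20) = 51 + 15*(-1/20) = 51 - ¾ = 201/4)
√(-47040 + u(164)) = √(-47040 + 201/4) = √(-187959/4) = I*√187959/2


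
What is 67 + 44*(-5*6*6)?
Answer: -7853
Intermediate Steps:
67 + 44*(-5*6*6) = 67 + 44*(-30*6) = 67 + 44*(-180) = 67 - 7920 = -7853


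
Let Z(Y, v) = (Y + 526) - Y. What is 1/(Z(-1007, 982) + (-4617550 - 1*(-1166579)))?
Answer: -1/3450445 ≈ -2.8982e-7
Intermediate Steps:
Z(Y, v) = 526 (Z(Y, v) = (526 + Y) - Y = 526)
1/(Z(-1007, 982) + (-4617550 - 1*(-1166579))) = 1/(526 + (-4617550 - 1*(-1166579))) = 1/(526 + (-4617550 + 1166579)) = 1/(526 - 3450971) = 1/(-3450445) = -1/3450445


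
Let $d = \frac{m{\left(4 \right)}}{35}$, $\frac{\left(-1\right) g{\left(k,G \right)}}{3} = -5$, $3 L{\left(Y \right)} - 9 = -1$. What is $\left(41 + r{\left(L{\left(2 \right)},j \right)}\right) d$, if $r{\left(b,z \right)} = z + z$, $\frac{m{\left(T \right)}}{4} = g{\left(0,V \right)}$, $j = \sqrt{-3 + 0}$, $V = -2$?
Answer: $\frac{492}{7} + \frac{24 i \sqrt{3}}{7} \approx 70.286 + 5.9385 i$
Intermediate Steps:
$j = i \sqrt{3}$ ($j = \sqrt{-3} = i \sqrt{3} \approx 1.732 i$)
$L{\left(Y \right)} = \frac{8}{3}$ ($L{\left(Y \right)} = 3 + \frac{1}{3} \left(-1\right) = 3 - \frac{1}{3} = \frac{8}{3}$)
$g{\left(k,G \right)} = 15$ ($g{\left(k,G \right)} = \left(-3\right) \left(-5\right) = 15$)
$m{\left(T \right)} = 60$ ($m{\left(T \right)} = 4 \cdot 15 = 60$)
$r{\left(b,z \right)} = 2 z$
$d = \frac{12}{7}$ ($d = \frac{60}{35} = 60 \cdot \frac{1}{35} = \frac{12}{7} \approx 1.7143$)
$\left(41 + r{\left(L{\left(2 \right)},j \right)}\right) d = \left(41 + 2 i \sqrt{3}\right) \frac{12}{7} = \frac{492}{7} + \frac{24 i \sqrt{3}}{7}$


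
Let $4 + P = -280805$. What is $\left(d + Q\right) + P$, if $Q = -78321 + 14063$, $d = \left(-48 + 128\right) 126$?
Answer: $-334987$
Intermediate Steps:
$d = 10080$ ($d = 80 \cdot 126 = 10080$)
$P = -280809$ ($P = -4 - 280805 = -280809$)
$Q = -64258$
$\left(d + Q\right) + P = \left(10080 - 64258\right) - 280809 = -54178 - 280809 = -334987$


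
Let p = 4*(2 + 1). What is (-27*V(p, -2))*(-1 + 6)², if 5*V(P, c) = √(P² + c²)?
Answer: -270*√37 ≈ -1642.3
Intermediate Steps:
p = 12 (p = 4*3 = 12)
V(P, c) = √(P² + c²)/5
(-27*V(p, -2))*(-1 + 6)² = (-27*√(12² + (-2)²)/5)*(-1 + 6)² = -27*√(144 + 4)/5*5² = -27*√148/5*25 = -27*2*√37/5*25 = -54*√37/5*25 = -270*√37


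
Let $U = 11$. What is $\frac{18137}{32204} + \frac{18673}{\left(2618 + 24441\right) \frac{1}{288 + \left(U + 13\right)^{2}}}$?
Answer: $\frac{520053101371}{871408036} \approx 596.8$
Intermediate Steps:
$\frac{18137}{32204} + \frac{18673}{\left(2618 + 24441\right) \frac{1}{288 + \left(U + 13\right)^{2}}} = \frac{18137}{32204} + \frac{18673}{\left(2618 + 24441\right) \frac{1}{288 + \left(11 + 13\right)^{2}}} = 18137 \cdot \frac{1}{32204} + \frac{18673}{27059 \frac{1}{288 + 24^{2}}} = \frac{18137}{32204} + \frac{18673}{27059 \frac{1}{288 + 576}} = \frac{18137}{32204} + \frac{18673}{27059 \cdot \frac{1}{864}} = \frac{18137}{32204} + \frac{18673}{\frac{27059}{864}} = \frac{18137}{32204} + 18673 \cdot \frac{864}{27059} = \frac{18137}{32204} + \frac{16133472}{27059} = \frac{520053101371}{871408036}$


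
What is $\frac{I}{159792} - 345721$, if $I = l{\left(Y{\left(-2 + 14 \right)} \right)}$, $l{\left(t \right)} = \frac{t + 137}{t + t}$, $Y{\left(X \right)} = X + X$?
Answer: $- \frac{2651685601375}{7670016} \approx -3.4572 \cdot 10^{5}$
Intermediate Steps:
$Y{\left(X \right)} = 2 X$
$l{\left(t \right)} = \frac{137 + t}{2 t}$
$I = \frac{161}{48}$ ($I = \frac{137 + 2 \left(-2 + 14\right)}{2 \cdot 2 \left(-2 + 14\right)} = \frac{137 + 2 \cdot 12}{2 \cdot 2 \cdot 12} = \frac{137 + 24}{2 \cdot 24} = \frac{1}{2} \cdot \frac{1}{24} \cdot 161 = \frac{161}{48} \approx 3.3542$)
$\frac{I}{159792} - 345721 = \frac{161}{48 \cdot 159792} - 345721 = \frac{161}{48} \cdot \frac{1}{159792} - 345721 = \frac{161}{7670016} - 345721 = - \frac{2651685601375}{7670016}$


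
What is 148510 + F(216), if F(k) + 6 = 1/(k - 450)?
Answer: 34749935/234 ≈ 1.4850e+5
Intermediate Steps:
F(k) = -6 + 1/(-450 + k) (F(k) = -6 + 1/(k - 450) = -6 + 1/(-450 + k))
148510 + F(216) = 148510 + (2701 - 6*216)/(-450 + 216) = 148510 + (2701 - 1296)/(-234) = 148510 - 1/234*1405 = 148510 - 1405/234 = 34749935/234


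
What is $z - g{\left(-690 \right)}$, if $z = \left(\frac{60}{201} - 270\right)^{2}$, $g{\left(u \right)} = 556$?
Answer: $\frac{324029016}{4489} \approx 72183.0$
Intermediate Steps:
$z = \frac{326524900}{4489}$ ($z = \left(60 \cdot \frac{1}{201} - 270\right)^{2} = \left(\frac{20}{67} - 270\right)^{2} = \left(- \frac{18070}{67}\right)^{2} = \frac{326524900}{4489} \approx 72739.0$)
$z - g{\left(-690 \right)} = \frac{326524900}{4489} - 556 = \frac{324029016}{4489}$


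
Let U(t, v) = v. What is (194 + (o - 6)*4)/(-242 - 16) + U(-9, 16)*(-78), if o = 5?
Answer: -161087/129 ≈ -1248.7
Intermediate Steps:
(194 + (o - 6)*4)/(-242 - 16) + U(-9, 16)*(-78) = (194 + (5 - 6)*4)/(-242 - 16) + 16*(-78) = (194 - 1*4)/(-258) - 1248 = (194 - 4)*(-1/258) - 1248 = 190*(-1/258) - 1248 = -95/129 - 1248 = -161087/129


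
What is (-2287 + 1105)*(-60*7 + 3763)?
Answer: -3951426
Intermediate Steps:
(-2287 + 1105)*(-60*7 + 3763) = -1182*(-420 + 3763) = -1182*3343 = -3951426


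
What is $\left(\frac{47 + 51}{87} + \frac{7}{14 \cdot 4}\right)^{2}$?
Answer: $\frac{758641}{484416} \approx 1.5661$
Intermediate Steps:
$\left(\frac{47 + 51}{87} + \frac{7}{14 \cdot 4}\right)^{2} = \left(98 \cdot \frac{1}{87} + \frac{7}{56}\right)^{2} = \left(\frac{98}{87} + 7 \cdot \frac{1}{56}\right)^{2} = \left(\frac{98}{87} + \frac{1}{8}\right)^{2} = \left(\frac{871}{696}\right)^{2} = \frac{758641}{484416}$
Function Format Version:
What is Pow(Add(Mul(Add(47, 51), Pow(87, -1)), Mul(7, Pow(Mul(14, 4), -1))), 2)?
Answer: Rational(758641, 484416) ≈ 1.5661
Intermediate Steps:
Pow(Add(Mul(Add(47, 51), Pow(87, -1)), Mul(7, Pow(Mul(14, 4), -1))), 2) = Pow(Add(Mul(98, Rational(1, 87)), Mul(7, Pow(56, -1))), 2) = Pow(Add(Rational(98, 87), Mul(7, Rational(1, 56))), 2) = Pow(Add(Rational(98, 87), Rational(1, 8)), 2) = Pow(Rational(871, 696), 2) = Rational(758641, 484416)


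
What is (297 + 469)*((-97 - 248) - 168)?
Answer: -392958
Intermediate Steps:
(297 + 469)*((-97 - 248) - 168) = 766*(-345 - 168) = 766*(-513) = -392958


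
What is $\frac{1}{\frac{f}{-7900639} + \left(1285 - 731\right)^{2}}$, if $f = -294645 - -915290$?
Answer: $\frac{7900639}{2424831898679} \approx 3.2582 \cdot 10^{-6}$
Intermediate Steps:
$f = 620645$ ($f = -294645 + 915290 = 620645$)
$\frac{1}{\frac{f}{-7900639} + \left(1285 - 731\right)^{2}} = \frac{1}{\frac{620645}{-7900639} + \left(1285 - 731\right)^{2}} = \frac{1}{620645 \left(- \frac{1}{7900639}\right) + \left(1285 - 731\right)^{2}} = \frac{1}{- \frac{620645}{7900639} + 554^{2}} = \frac{1}{- \frac{620645}{7900639} + 306916} = \frac{1}{\frac{2424831898679}{7900639}} = \frac{7900639}{2424831898679}$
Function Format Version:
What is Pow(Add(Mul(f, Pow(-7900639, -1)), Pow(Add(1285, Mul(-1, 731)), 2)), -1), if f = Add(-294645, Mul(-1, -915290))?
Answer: Rational(7900639, 2424831898679) ≈ 3.2582e-6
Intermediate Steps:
f = 620645 (f = Add(-294645, 915290) = 620645)
Pow(Add(Mul(f, Pow(-7900639, -1)), Pow(Add(1285, Mul(-1, 731)), 2)), -1) = Pow(Add(Mul(620645, Pow(-7900639, -1)), Pow(Add(1285, Mul(-1, 731)), 2)), -1) = Pow(Add(Mul(620645, Rational(-1, 7900639)), Pow(Add(1285, -731), 2)), -1) = Pow(Add(Rational(-620645, 7900639), Pow(554, 2)), -1) = Pow(Add(Rational(-620645, 7900639), 306916), -1) = Pow(Rational(2424831898679, 7900639), -1) = Rational(7900639, 2424831898679)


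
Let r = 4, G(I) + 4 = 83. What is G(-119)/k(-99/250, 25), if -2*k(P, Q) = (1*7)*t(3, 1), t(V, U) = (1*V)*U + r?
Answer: -158/49 ≈ -3.2245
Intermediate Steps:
G(I) = 79 (G(I) = -4 + 83 = 79)
t(V, U) = 4 + U*V (t(V, U) = (1*V)*U + 4 = V*U + 4 = U*V + 4 = 4 + U*V)
k(P, Q) = -49/2 (k(P, Q) = -1*7*(4 + 1*3)/2 = -7*(4 + 3)/2 = -7*7/2 = -½*49 = -49/2)
G(-119)/k(-99/250, 25) = 79/(-49/2) = 79*(-2/49) = -158/49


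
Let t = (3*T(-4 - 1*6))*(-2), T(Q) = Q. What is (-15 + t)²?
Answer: 2025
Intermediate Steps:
t = 60 (t = (3*(-4 - 1*6))*(-2) = (3*(-4 - 6))*(-2) = (3*(-10))*(-2) = -30*(-2) = 60)
(-15 + t)² = (-15 + 60)² = 45² = 2025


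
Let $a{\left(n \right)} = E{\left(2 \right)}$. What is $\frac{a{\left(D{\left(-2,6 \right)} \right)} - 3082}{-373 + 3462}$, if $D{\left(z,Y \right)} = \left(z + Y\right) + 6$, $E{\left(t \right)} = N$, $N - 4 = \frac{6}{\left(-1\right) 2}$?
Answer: $- \frac{3081}{3089} \approx -0.99741$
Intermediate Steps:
$N = 1$ ($N = 4 + \frac{6}{\left(-1\right) 2} = 4 + \frac{6}{-2} = 4 + 6 \left(- \frac{1}{2}\right) = 4 - 3 = 1$)
$E{\left(t \right)} = 1$
$D{\left(z,Y \right)} = 6 + Y + z$ ($D{\left(z,Y \right)} = \left(Y + z\right) + 6 = 6 + Y + z$)
$a{\left(n \right)} = 1$
$\frac{a{\left(D{\left(-2,6 \right)} \right)} - 3082}{-373 + 3462} = \frac{1 - 3082}{-373 + 3462} = - \frac{3081}{3089}$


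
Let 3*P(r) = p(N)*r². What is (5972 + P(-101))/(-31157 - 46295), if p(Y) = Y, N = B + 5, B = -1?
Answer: -14680/58089 ≈ -0.25272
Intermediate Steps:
N = 4 (N = -1 + 5 = 4)
P(r) = 4*r²/3 (P(r) = (4*r²)/3 = 4*r²/3)
(5972 + P(-101))/(-31157 - 46295) = (5972 + (4/3)*(-101)²)/(-31157 - 46295) = (5972 + (4/3)*10201)/(-77452) = (5972 + 40804/3)*(-1/77452) = (58720/3)*(-1/77452) = -14680/58089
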